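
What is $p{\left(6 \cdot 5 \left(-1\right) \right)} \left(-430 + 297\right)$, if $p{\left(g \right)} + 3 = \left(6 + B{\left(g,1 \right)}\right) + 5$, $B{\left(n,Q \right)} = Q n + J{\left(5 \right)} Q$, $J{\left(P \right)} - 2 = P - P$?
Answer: $2660$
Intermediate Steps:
$J{\left(P \right)} = 2$ ($J{\left(P \right)} = 2 + \left(P - P\right) = 2 + 0 = 2$)
$B{\left(n,Q \right)} = 2 Q + Q n$ ($B{\left(n,Q \right)} = Q n + 2 Q = 2 Q + Q n$)
$p{\left(g \right)} = 10 + g$ ($p{\left(g \right)} = -3 + \left(\left(6 + 1 \left(2 + g\right)\right) + 5\right) = -3 + \left(\left(6 + \left(2 + g\right)\right) + 5\right) = -3 + \left(\left(8 + g\right) + 5\right) = -3 + \left(13 + g\right) = 10 + g$)
$p{\left(6 \cdot 5 \left(-1\right) \right)} \left(-430 + 297\right) = \left(10 + 6 \cdot 5 \left(-1\right)\right) \left(-430 + 297\right) = \left(10 + 30 \left(-1\right)\right) \left(-133\right) = \left(10 - 30\right) \left(-133\right) = \left(-20\right) \left(-133\right) = 2660$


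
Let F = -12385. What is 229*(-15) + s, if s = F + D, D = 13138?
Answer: -2682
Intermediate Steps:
s = 753 (s = -12385 + 13138 = 753)
229*(-15) + s = 229*(-15) + 753 = -3435 + 753 = -2682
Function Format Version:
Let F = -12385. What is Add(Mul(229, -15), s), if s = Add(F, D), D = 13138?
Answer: -2682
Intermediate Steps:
s = 753 (s = Add(-12385, 13138) = 753)
Add(Mul(229, -15), s) = Add(Mul(229, -15), 753) = Add(-3435, 753) = -2682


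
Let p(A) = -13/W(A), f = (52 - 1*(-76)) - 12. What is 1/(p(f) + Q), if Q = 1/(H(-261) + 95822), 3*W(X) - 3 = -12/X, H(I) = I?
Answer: -2675708/36026469 ≈ -0.074271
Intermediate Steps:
f = 116 (f = (52 + 76) - 12 = 128 - 12 = 116)
W(X) = 1 - 4/X (W(X) = 1 + (-12/X)/3 = 1 - 4/X)
Q = 1/95561 (Q = 1/(-261 + 95822) = 1/95561 ≈ 1.0465e-5)
p(A) = -13*A/(-4 + A)
1/(p(f) + Q) = 1/(-13*116/(-4 + 116) + 1/95561) = 1/(-13*116/112 + 1/95561) = 1/(-13*116*1/112 + 1/95561) = 1/(-377/28 + 1/95561) = 1/(-36026469/2675708) = -2675708/36026469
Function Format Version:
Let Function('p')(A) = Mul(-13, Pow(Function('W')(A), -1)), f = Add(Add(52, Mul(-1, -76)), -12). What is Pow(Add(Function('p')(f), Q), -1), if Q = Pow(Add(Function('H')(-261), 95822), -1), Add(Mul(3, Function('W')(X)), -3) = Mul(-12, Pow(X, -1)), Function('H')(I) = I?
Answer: Rational(-2675708, 36026469) ≈ -0.074271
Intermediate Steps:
f = 116 (f = Add(Add(52, 76), -12) = Add(128, -12) = 116)
Function('W')(X) = Add(1, Mul(-4, Pow(X, -1))) (Function('W')(X) = Add(1, Mul(Rational(1, 3), Mul(-12, Pow(X, -1)))) = Add(1, Mul(-4, Pow(X, -1))))
Q = Rational(1, 95561) (Q = Pow(Add(-261, 95822), -1) = Pow(95561, -1) = Rational(1, 95561) ≈ 1.0465e-5)
Function('p')(A) = Mul(-13, A, Pow(Add(-4, A), -1)) (Function('p')(A) = Mul(-13, Pow(Mul(Pow(A, -1), Add(-4, A)), -1)) = Mul(-13, Mul(A, Pow(Add(-4, A), -1))) = Mul(-13, A, Pow(Add(-4, A), -1)))
Pow(Add(Function('p')(f), Q), -1) = Pow(Add(Mul(-13, 116, Pow(Add(-4, 116), -1)), Rational(1, 95561)), -1) = Pow(Add(Mul(-13, 116, Pow(112, -1)), Rational(1, 95561)), -1) = Pow(Add(Mul(-13, 116, Rational(1, 112)), Rational(1, 95561)), -1) = Pow(Add(Rational(-377, 28), Rational(1, 95561)), -1) = Pow(Rational(-36026469, 2675708), -1) = Rational(-2675708, 36026469)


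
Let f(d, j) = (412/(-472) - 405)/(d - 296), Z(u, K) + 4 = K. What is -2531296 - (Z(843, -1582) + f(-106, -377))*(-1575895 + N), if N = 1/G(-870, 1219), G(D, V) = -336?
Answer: -39851176048490579/15938496 ≈ -2.5003e+9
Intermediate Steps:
Z(u, K) = -4 + K
f(d, j) = -47893/(118*(-296 + d)) (f(d, j) = (412*(-1/472) - 405)/(-296 + d) = (-103/118 - 405)/(-296 + d) = -47893/(118*(-296 + d)))
N = -1/336 (N = 1/(-336) = -1/336 ≈ -0.0029762)
-2531296 - (Z(843, -1582) + f(-106, -377))*(-1575895 + N) = -2531296 - ((-4 - 1582) - 47893/(-34928 + 118*(-106)))*(-1575895 - 1/336) = -2531296 - (-1586 - 47893/(-34928 - 12508))*(-529500721)/336 = -2531296 - (-1586 - 47893/(-47436))*(-529500721)/336 = -2531296 - (-1586 - 47893*(-1/47436))*(-529500721)/336 = -2531296 - (-1586 + 47893/47436)*(-529500721)/336 = -2531296 - (-75185603)*(-529500721)/(47436*336) = -2531296 - 1*39810830997319763/15938496 = -2531296 - 39810830997319763/15938496 = -39851176048490579/15938496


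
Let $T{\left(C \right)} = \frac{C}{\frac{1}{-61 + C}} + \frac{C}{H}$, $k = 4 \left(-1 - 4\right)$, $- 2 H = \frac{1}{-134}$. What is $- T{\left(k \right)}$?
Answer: $3740$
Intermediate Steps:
$H = \frac{1}{268}$ ($H = - \frac{1}{2 \left(-134\right)} = \left(- \frac{1}{2}\right) \left(- \frac{1}{134}\right) = \frac{1}{268} \approx 0.0037313$)
$k = -20$ ($k = 4 \left(-5\right) = -20$)
$T{\left(C \right)} = 268 C + C \left(-61 + C\right)$ ($T{\left(C \right)} = \frac{C}{\frac{1}{-61 + C}} + C \frac{1}{\frac{1}{268}} = C \left(-61 + C\right) + C 268 = C \left(-61 + C\right) + 268 C = 268 C + C \left(-61 + C\right)$)
$- T{\left(k \right)} = - \left(-20\right) \left(207 - 20\right) = - \left(-20\right) 187 = \left(-1\right) \left(-3740\right) = 3740$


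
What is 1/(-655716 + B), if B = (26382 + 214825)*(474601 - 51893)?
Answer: 1/101959472840 ≈ 9.8078e-12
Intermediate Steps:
B = 101960128556 (B = 241207*422708 = 101960128556)
1/(-655716 + B) = 1/(-655716 + 101960128556) = 1/101959472840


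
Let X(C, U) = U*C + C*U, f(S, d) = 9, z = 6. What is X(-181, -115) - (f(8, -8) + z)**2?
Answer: 41405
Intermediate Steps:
X(C, U) = 2*C*U (X(C, U) = C*U + C*U = 2*C*U)
X(-181, -115) - (f(8, -8) + z)**2 = 2*(-181)*(-115) - (9 + 6)**2 = 41630 - 1*15**2 = 41630 - 1*225 = 41630 - 225 = 41405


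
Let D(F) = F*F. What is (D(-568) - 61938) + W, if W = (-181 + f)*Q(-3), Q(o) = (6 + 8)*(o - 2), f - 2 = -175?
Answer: 285466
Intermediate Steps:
f = -173 (f = 2 - 175 = -173)
D(F) = F**2
Q(o) = -28 + 14*o (Q(o) = 14*(-2 + o) = -28 + 14*o)
W = 24780 (W = (-181 - 173)*(-28 + 14*(-3)) = -354*(-28 - 42) = -354*(-70) = 24780)
(D(-568) - 61938) + W = ((-568)**2 - 61938) + 24780 = (322624 - 61938) + 24780 = 260686 + 24780 = 285466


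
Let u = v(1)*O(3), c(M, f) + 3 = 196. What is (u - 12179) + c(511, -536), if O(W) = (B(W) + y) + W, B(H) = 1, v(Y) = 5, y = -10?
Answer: -12016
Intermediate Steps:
c(M, f) = 193 (c(M, f) = -3 + 196 = 193)
O(W) = -9 + W (O(W) = (1 - 10) + W = -9 + W)
u = -30 (u = 5*(-9 + 3) = 5*(-6) = -30)
(u - 12179) + c(511, -536) = (-30 - 12179) + 193 = -12209 + 193 = -12016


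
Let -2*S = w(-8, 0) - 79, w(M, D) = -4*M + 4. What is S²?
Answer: 1849/4 ≈ 462.25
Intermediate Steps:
w(M, D) = 4 - 4*M
S = 43/2 (S = -((4 - 4*(-8)) - 79)/2 = -((4 + 32) - 79)/2 = -(36 - 79)/2 = -½*(-43) = 43/2 ≈ 21.500)
S² = (43/2)² = 1849/4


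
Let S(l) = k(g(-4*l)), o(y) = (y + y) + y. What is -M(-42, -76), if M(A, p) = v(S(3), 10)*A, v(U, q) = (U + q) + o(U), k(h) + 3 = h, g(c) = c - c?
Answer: -84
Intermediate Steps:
g(c) = 0
o(y) = 3*y (o(y) = 2*y + y = 3*y)
k(h) = -3 + h
S(l) = -3 (S(l) = -3 + 0 = -3)
v(U, q) = q + 4*U (v(U, q) = (U + q) + 3*U = q + 4*U)
M(A, p) = -2*A (M(A, p) = (10 + 4*(-3))*A = (10 - 12)*A = -2*A)
-M(-42, -76) = -(-2)*(-42) = -1*84 = -84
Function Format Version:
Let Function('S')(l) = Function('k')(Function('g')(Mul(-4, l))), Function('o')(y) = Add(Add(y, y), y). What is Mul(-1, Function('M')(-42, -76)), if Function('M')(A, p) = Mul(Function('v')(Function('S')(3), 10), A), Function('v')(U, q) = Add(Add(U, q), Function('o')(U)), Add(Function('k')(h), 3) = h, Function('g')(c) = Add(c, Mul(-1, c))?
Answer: -84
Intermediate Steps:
Function('g')(c) = 0
Function('o')(y) = Mul(3, y) (Function('o')(y) = Add(Mul(2, y), y) = Mul(3, y))
Function('k')(h) = Add(-3, h)
Function('S')(l) = -3 (Function('S')(l) = Add(-3, 0) = -3)
Function('v')(U, q) = Add(q, Mul(4, U)) (Function('v')(U, q) = Add(Add(U, q), Mul(3, U)) = Add(q, Mul(4, U)))
Function('M')(A, p) = Mul(-2, A) (Function('M')(A, p) = Mul(Add(10, Mul(4, -3)), A) = Mul(Add(10, -12), A) = Mul(-2, A))
Mul(-1, Function('M')(-42, -76)) = Mul(-1, Mul(-2, -42)) = Mul(-1, 84) = -84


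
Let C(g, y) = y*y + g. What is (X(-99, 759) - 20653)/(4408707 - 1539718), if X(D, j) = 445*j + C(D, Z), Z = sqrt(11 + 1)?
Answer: 317015/2868989 ≈ 0.11050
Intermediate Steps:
Z = 2*sqrt(3) (Z = sqrt(12) = 2*sqrt(3) ≈ 3.4641)
C(g, y) = g + y**2 (C(g, y) = y**2 + g = g + y**2)
X(D, j) = 12 + D + 445*j (X(D, j) = 445*j + (D + (2*sqrt(3))**2) = 445*j + (D + 12) = 445*j + (12 + D) = 12 + D + 445*j)
(X(-99, 759) - 20653)/(4408707 - 1539718) = ((12 - 99 + 445*759) - 20653)/(4408707 - 1539718) = ((12 - 99 + 337755) - 20653)/2868989 = (337668 - 20653)*(1/2868989) = 317015*(1/2868989) = 317015/2868989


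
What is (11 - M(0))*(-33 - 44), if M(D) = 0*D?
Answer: -847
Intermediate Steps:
M(D) = 0
(11 - M(0))*(-33 - 44) = (11 - 1*0)*(-33 - 44) = (11 + 0)*(-77) = 11*(-77) = -847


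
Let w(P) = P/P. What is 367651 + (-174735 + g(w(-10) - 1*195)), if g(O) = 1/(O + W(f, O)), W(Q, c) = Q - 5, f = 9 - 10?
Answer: 38583199/200 ≈ 1.9292e+5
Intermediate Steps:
w(P) = 1
f = -1
W(Q, c) = -5 + Q
g(O) = 1/(-6 + O) (g(O) = 1/(O + (-5 - 1)) = 1/(O - 6) = 1/(-6 + O))
367651 + (-174735 + g(w(-10) - 1*195)) = 367651 + (-174735 + 1/(-6 + (1 - 1*195))) = 367651 + (-174735 + 1/(-6 + (1 - 195))) = 367651 + (-174735 + 1/(-6 - 194)) = 367651 + (-174735 + 1/(-200)) = 367651 + (-174735 - 1/200) = 367651 - 34947001/200 = 38583199/200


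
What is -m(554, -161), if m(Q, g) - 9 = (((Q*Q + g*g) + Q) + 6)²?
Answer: -111153559618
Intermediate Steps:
m(Q, g) = 9 + (6 + Q + Q² + g²)² (m(Q, g) = 9 + (((Q*Q + g*g) + Q) + 6)² = 9 + (((Q² + g²) + Q) + 6)² = 9 + ((Q + Q² + g²) + 6)² = 9 + (6 + Q + Q² + g²)²)
-m(554, -161) = -(9 + (6 + 554 + 554² + (-161)²)²) = -(9 + (6 + 554 + 306916 + 25921)²) = -(9 + 333397²) = -(9 + 111153559609) = -1*111153559618 = -111153559618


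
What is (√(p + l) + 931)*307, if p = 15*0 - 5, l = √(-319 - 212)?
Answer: 285817 + 307*√(-5 + 3*I*√59) ≈ 2.8675e+5 + 1160.5*I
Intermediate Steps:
l = 3*I*√59 (l = √(-531) = 3*I*√59 ≈ 23.043*I)
p = -5 (p = 0 - 5 = -5)
(√(p + l) + 931)*307 = (√(-5 + 3*I*√59) + 931)*307 = (931 + √(-5 + 3*I*√59))*307 = 285817 + 307*√(-5 + 3*I*√59)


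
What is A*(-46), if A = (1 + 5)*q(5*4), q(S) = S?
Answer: -5520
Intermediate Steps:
A = 120 (A = (1 + 5)*(5*4) = 6*20 = 120)
A*(-46) = 120*(-46) = -5520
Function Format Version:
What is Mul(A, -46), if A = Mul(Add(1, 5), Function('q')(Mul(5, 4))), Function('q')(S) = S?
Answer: -5520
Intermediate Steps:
A = 120 (A = Mul(Add(1, 5), Mul(5, 4)) = Mul(6, 20) = 120)
Mul(A, -46) = Mul(120, -46) = -5520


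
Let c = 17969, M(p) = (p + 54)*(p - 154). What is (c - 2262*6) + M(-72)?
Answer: 8465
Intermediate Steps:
M(p) = (-154 + p)*(54 + p) (M(p) = (54 + p)*(-154 + p) = (-154 + p)*(54 + p))
(c - 2262*6) + M(-72) = (17969 - 2262*6) + (-8316 + (-72)**2 - 100*(-72)) = (17969 - 13572) + (-8316 + 5184 + 7200) = 4397 + 4068 = 8465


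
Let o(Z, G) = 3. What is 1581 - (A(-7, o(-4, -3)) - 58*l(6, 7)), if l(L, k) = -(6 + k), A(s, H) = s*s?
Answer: 778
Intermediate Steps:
A(s, H) = s²
l(L, k) = -6 - k
1581 - (A(-7, o(-4, -3)) - 58*l(6, 7)) = 1581 - ((-7)² - 58*(-6 - 1*7)) = 1581 - (49 - 58*(-6 - 7)) = 1581 - (49 - 58*(-13)) = 1581 - (49 + 754) = 1581 - 1*803 = 1581 - 803 = 778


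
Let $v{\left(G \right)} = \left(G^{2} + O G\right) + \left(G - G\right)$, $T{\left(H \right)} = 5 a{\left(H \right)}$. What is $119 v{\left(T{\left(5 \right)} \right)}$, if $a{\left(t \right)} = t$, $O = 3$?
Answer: $83300$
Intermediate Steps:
$T{\left(H \right)} = 5 H$
$v{\left(G \right)} = G^{2} + 3 G$ ($v{\left(G \right)} = \left(G^{2} + 3 G\right) + \left(G - G\right) = \left(G^{2} + 3 G\right) + 0 = G^{2} + 3 G$)
$119 v{\left(T{\left(5 \right)} \right)} = 119 \cdot 5 \cdot 5 \left(3 + 5 \cdot 5\right) = 119 \cdot 25 \left(3 + 25\right) = 119 \cdot 25 \cdot 28 = 119 \cdot 700 = 83300$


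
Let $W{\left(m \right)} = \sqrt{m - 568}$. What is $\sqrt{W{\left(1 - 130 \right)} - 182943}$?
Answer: $\sqrt{-182943 + i \sqrt{697}} \approx 0.031 + 427.72 i$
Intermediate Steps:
$W{\left(m \right)} = \sqrt{-568 + m}$
$\sqrt{W{\left(1 - 130 \right)} - 182943} = \sqrt{\sqrt{-568 + \left(1 - 130\right)} - 182943} = \sqrt{\sqrt{-568 - 129} - 182943} = \sqrt{\sqrt{-697} - 182943} = \sqrt{i \sqrt{697} - 182943} = \sqrt{-182943 + i \sqrt{697}}$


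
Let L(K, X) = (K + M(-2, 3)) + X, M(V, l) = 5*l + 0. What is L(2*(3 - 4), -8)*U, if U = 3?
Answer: 15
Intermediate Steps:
M(V, l) = 5*l
L(K, X) = 15 + K + X (L(K, X) = (K + 5*3) + X = (K + 15) + X = (15 + K) + X = 15 + K + X)
L(2*(3 - 4), -8)*U = (15 + 2*(3 - 4) - 8)*3 = (15 + 2*(-1) - 8)*3 = (15 - 2 - 8)*3 = 5*3 = 15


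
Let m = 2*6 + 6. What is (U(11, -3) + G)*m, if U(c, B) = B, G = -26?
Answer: -522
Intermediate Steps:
m = 18 (m = 12 + 6 = 18)
(U(11, -3) + G)*m = (-3 - 26)*18 = -29*18 = -522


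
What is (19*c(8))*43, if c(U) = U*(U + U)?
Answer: 104576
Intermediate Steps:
c(U) = 2*U² (c(U) = U*(2*U) = 2*U²)
(19*c(8))*43 = (19*(2*8²))*43 = (19*(2*64))*43 = (19*128)*43 = 2432*43 = 104576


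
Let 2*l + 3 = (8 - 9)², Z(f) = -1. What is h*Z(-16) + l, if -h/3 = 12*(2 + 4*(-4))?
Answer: -505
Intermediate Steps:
l = -1 (l = -3/2 + (8 - 9)²/2 = -3/2 + (½)*(-1)² = -3/2 + (½)*1 = -3/2 + ½ = -1)
h = 504 (h = -36*(2 + 4*(-4)) = -36*(2 - 16) = -36*(-14) = -3*(-168) = 504)
h*Z(-16) + l = 504*(-1) - 1 = -504 - 1 = -505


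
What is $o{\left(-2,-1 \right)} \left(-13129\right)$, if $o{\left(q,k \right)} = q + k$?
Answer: $39387$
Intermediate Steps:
$o{\left(q,k \right)} = k + q$
$o{\left(-2,-1 \right)} \left(-13129\right) = \left(-1 - 2\right) \left(-13129\right) = \left(-3\right) \left(-13129\right) = 39387$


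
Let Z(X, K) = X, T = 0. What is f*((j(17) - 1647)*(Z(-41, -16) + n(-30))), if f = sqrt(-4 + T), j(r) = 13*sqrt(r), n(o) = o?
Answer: I*(233874 - 1846*sqrt(17)) ≈ 2.2626e+5*I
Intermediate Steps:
f = 2*I (f = sqrt(-4 + 0) = sqrt(-4) = 2*I ≈ 2.0*I)
f*((j(17) - 1647)*(Z(-41, -16) + n(-30))) = (2*I)*((13*sqrt(17) - 1647)*(-41 - 30)) = (2*I)*((-1647 + 13*sqrt(17))*(-71)) = (2*I)*(116937 - 923*sqrt(17)) = 2*I*(116937 - 923*sqrt(17))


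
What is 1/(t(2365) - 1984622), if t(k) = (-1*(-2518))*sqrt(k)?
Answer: -23077/45624762984 - 1259*sqrt(2365)/1961864808312 ≈ -5.3701e-7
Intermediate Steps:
t(k) = 2518*sqrt(k)
1/(t(2365) - 1984622) = 1/(2518*sqrt(2365) - 1984622) = 1/(-1984622 + 2518*sqrt(2365))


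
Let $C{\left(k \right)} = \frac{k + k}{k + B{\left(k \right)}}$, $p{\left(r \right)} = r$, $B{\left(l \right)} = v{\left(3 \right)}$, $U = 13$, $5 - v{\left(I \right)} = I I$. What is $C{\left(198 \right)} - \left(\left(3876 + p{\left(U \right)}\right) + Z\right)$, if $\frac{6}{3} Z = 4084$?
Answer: $- \frac{575109}{97} \approx -5929.0$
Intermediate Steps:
$v{\left(I \right)} = 5 - I^{2}$ ($v{\left(I \right)} = 5 - I I = 5 - I^{2}$)
$B{\left(l \right)} = -4$ ($B{\left(l \right)} = 5 - 3^{2} = 5 - 9 = -4$)
$Z = 2042$ ($Z = \frac{1}{2} \cdot 4084 = 2042$)
$C{\left(k \right)} = \frac{2 k}{-4 + k}$ ($C{\left(k \right)} = \frac{k + k}{k - 4} = \frac{2 k}{-4 + k}$)
$C{\left(198 \right)} - \left(\left(3876 + p{\left(U \right)}\right) + Z\right) = 2 \cdot 198 \frac{1}{-4 + 198} - \left(\left(3876 + 13\right) + 2042\right) = 2 \cdot 198 \cdot \frac{1}{194} - \left(3889 + 2042\right) = 2 \cdot 198 \cdot \frac{1}{194} - 5931 = \frac{198}{97} - 5931 = - \frac{575109}{97}$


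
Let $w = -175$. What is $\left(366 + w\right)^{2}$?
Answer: $36481$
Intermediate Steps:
$\left(366 + w\right)^{2} = \left(366 - 175\right)^{2} = 191^{2} = 36481$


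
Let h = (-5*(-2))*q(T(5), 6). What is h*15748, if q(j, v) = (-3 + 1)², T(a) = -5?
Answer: 629920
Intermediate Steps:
q(j, v) = 4 (q(j, v) = (-2)² = 4)
h = 40 (h = -5*(-2)*4 = 10*4 = 40)
h*15748 = 40*15748 = 629920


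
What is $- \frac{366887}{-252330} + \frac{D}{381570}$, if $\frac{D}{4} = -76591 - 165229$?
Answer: $- \frac{1156452109}{1069795090} \approx -1.081$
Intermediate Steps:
$D = -967280$ ($D = 4 \left(-76591 - 165229\right) = 4 \left(-241820\right) = -967280$)
$- \frac{366887}{-252330} + \frac{D}{381570} = - \frac{366887}{-252330} - \frac{967280}{381570} = \left(-366887\right) \left(- \frac{1}{252330}\right) - \frac{96728}{38157} = \frac{366887}{252330} - \frac{96728}{38157} = - \frac{1156452109}{1069795090}$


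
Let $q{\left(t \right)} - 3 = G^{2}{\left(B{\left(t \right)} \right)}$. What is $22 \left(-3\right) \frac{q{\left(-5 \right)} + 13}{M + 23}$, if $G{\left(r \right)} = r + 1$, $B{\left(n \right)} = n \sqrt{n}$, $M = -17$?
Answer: $1188 + 110 i \sqrt{5} \approx 1188.0 + 245.97 i$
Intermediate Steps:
$B{\left(n \right)} = n^{\frac{3}{2}}$
$G{\left(r \right)} = 1 + r$
$q{\left(t \right)} = 3 + \left(1 + t^{\frac{3}{2}}\right)^{2}$
$22 \left(-3\right) \frac{q{\left(-5 \right)} + 13}{M + 23} = 22 \left(-3\right) \frac{\left(3 + \left(1 + \left(-5\right)^{\frac{3}{2}}\right)^{2}\right) + 13}{-17 + 23} = - 66 \frac{\left(3 + \left(1 - 5 i \sqrt{5}\right)^{2}\right) + 13}{6} = - 66 \left(16 + \left(1 - 5 i \sqrt{5}\right)^{2}\right) \frac{1}{6} = - 66 \left(\frac{8}{3} + \frac{\left(1 - 5 i \sqrt{5}\right)^{2}}{6}\right) = -176 - 11 \left(1 - 5 i \sqrt{5}\right)^{2}$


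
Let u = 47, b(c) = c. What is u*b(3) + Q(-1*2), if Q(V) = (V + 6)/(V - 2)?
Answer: 140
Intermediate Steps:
Q(V) = (6 + V)/(-2 + V)
u*b(3) + Q(-1*2) = 47*3 + (6 - 1*2)/(-2 - 1*2) = 141 + (6 - 2)/(-2 - 2) = 141 + 4/(-4) = 141 - 1/4*4 = 141 - 1 = 140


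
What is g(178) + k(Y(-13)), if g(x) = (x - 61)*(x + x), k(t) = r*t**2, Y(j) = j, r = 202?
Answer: 75790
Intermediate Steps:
k(t) = 202*t**2
g(x) = 2*x*(-61 + x) (g(x) = (-61 + x)*(2*x) = 2*x*(-61 + x))
g(178) + k(Y(-13)) = 2*178*(-61 + 178) + 202*(-13)**2 = 2*178*117 + 202*169 = 41652 + 34138 = 75790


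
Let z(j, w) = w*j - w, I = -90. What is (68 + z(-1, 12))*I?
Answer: -3960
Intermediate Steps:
z(j, w) = -w + j*w (z(j, w) = j*w - w = -w + j*w)
(68 + z(-1, 12))*I = (68 + 12*(-1 - 1))*(-90) = (68 + 12*(-2))*(-90) = (68 - 24)*(-90) = 44*(-90) = -3960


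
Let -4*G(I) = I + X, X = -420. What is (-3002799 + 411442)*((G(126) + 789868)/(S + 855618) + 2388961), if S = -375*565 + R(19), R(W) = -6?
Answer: -7970306055093946729/1287474 ≈ -6.1907e+12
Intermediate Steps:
G(I) = 105 - I/4 (G(I) = -(I - 420)/4 = -(-420 + I)/4 = 105 - I/4)
S = -211881 (S = -375*565 - 6 = -211875 - 6 = -211881)
(-3002799 + 411442)*((G(126) + 789868)/(S + 855618) + 2388961) = (-3002799 + 411442)*(((105 - 1/4*126) + 789868)/(-211881 + 855618) + 2388961) = -2591357*(((105 - 63/2) + 789868)/643737 + 2388961) = -2591357*((147/2 + 789868)*(1/643737) + 2388961) = -2591357*((1579883/2)*(1/643737) + 2388961) = -2591357*(1579883/1287474 + 2388961) = -2591357*3075726754397/1287474 = -7970306055093946729/1287474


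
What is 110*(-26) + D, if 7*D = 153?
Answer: -19867/7 ≈ -2838.1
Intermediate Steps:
D = 153/7 (D = (⅐)*153 = 153/7 ≈ 21.857)
110*(-26) + D = 110*(-26) + 153/7 = -2860 + 153/7 = -19867/7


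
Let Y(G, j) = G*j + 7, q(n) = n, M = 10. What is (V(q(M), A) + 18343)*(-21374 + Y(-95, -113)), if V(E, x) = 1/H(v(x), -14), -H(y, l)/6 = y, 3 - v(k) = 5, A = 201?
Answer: -195023662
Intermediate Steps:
v(k) = -2 (v(k) = 3 - 1*5 = 3 - 5 = -2)
H(y, l) = -6*y
V(E, x) = 1/12 (V(E, x) = 1/(-6*(-2)) = 1/12)
Y(G, j) = 7 + G*j
(V(q(M), A) + 18343)*(-21374 + Y(-95, -113)) = (1/12 + 18343)*(-21374 + (7 - 95*(-113))) = 220117*(-21374 + (7 + 10735))/12 = 220117*(-21374 + 10742)/12 = (220117/12)*(-10632) = -195023662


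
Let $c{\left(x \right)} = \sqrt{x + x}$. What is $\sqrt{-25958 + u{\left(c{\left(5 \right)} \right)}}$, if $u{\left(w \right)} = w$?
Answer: $\sqrt{-25958 + \sqrt{10}} \approx 161.1 i$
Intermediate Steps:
$c{\left(x \right)} = \sqrt{2} \sqrt{x}$ ($c{\left(x \right)} = \sqrt{2 x} = \sqrt{2} \sqrt{x}$)
$\sqrt{-25958 + u{\left(c{\left(5 \right)} \right)}} = \sqrt{-25958 + \sqrt{2} \sqrt{5}} = \sqrt{-25958 + \sqrt{10}}$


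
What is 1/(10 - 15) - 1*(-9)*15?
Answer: 674/5 ≈ 134.80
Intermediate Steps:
1/(10 - 15) - 1*(-9)*15 = 1/(-5) + 9*15 = -1/5 + 135 = 674/5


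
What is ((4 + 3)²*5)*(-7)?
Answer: -1715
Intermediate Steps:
((4 + 3)²*5)*(-7) = (7²*5)*(-7) = (49*5)*(-7) = 245*(-7) = -1715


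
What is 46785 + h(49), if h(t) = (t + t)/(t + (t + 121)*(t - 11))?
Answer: 304523663/6509 ≈ 46785.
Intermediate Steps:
h(t) = 2*t/(t + (-11 + t)*(121 + t)) (h(t) = (2*t)/(t + (121 + t)*(-11 + t)) = (2*t)/(t + (-11 + t)*(121 + t)) = 2*t/(t + (-11 + t)*(121 + t)))
46785 + h(49) = 46785 + 2*49/(-1331 + 49² + 111*49) = 46785 + 2*49/(-1331 + 2401 + 5439) = 46785 + 2*49/6509 = 46785 + 2*49*(1/6509) = 46785 + 98/6509 = 304523663/6509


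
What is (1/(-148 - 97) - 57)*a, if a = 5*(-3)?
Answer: 41898/49 ≈ 855.06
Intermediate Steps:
a = -15
(1/(-148 - 97) - 57)*a = (1/(-148 - 97) - 57)*(-15) = (1/(-245) - 57)*(-15) = (-1/245 - 57)*(-15) = -13966/245*(-15) = 41898/49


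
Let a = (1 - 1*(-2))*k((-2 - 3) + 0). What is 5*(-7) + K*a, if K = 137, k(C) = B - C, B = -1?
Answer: 1609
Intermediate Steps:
k(C) = -1 - C
a = 12 (a = (1 - 1*(-2))*(-1 - ((-2 - 3) + 0)) = (1 + 2)*(-1 - (-5 + 0)) = 3*(-1 - 1*(-5)) = 3*(-1 + 5) = 3*4 = 12)
5*(-7) + K*a = 5*(-7) + 137*12 = -35 + 1644 = 1609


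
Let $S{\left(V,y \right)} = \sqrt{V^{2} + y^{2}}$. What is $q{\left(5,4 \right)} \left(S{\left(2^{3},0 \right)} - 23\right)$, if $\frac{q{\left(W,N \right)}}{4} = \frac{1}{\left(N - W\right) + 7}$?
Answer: $-10$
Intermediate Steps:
$q{\left(W,N \right)} = \frac{4}{7 + N - W}$ ($q{\left(W,N \right)} = \frac{4}{\left(N - W\right) + 7} = \frac{4}{7 + N - W}$)
$q{\left(5,4 \right)} \left(S{\left(2^{3},0 \right)} - 23\right) = \frac{4}{7 + 4 - 5} \left(\sqrt{\left(2^{3}\right)^{2} + 0^{2}} - 23\right) = \frac{4}{7 + 4 - 5} \left(\sqrt{8^{2} + 0} - 23\right) = \frac{4}{6} \left(\sqrt{64 + 0} - 23\right) = 4 \cdot \frac{1}{6} \left(\sqrt{64} - 23\right) = \frac{2 \left(8 - 23\right)}{3} = \frac{2}{3} \left(-15\right) = -10$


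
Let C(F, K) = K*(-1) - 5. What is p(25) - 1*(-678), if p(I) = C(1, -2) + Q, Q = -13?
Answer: 662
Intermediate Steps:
C(F, K) = -5 - K (C(F, K) = -K - 5 = -5 - K)
p(I) = -16 (p(I) = (-5 - 1*(-2)) - 13 = (-5 + 2) - 13 = -3 - 13 = -16)
p(25) - 1*(-678) = -16 - 1*(-678) = -16 + 678 = 662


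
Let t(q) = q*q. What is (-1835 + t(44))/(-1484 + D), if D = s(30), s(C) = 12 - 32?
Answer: -101/1504 ≈ -0.067154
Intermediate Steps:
s(C) = -20
D = -20
t(q) = q**2
(-1835 + t(44))/(-1484 + D) = (-1835 + 44**2)/(-1484 - 20) = (-1835 + 1936)/(-1504) = 101*(-1/1504) = -101/1504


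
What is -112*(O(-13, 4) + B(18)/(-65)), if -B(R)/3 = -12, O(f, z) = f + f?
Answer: 193312/65 ≈ 2974.0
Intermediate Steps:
O(f, z) = 2*f
B(R) = 36 (B(R) = -3*(-12) = 36)
-112*(O(-13, 4) + B(18)/(-65)) = -112*(2*(-13) + 36/(-65)) = -112*(-26 + 36*(-1/65)) = -112*(-26 - 36/65) = -112*(-1726/65) = 193312/65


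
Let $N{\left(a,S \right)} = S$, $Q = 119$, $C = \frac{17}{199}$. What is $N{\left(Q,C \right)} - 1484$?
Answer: $- \frac{295299}{199} \approx -1483.9$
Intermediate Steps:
$C = \frac{17}{199}$ ($C = 17 \cdot \frac{1}{199} = \frac{17}{199} \approx 0.085427$)
$N{\left(Q,C \right)} - 1484 = \frac{17}{199} - 1484 = - \frac{295299}{199}$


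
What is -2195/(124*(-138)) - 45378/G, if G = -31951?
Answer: 846640781/546745512 ≈ 1.5485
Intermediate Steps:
-2195/(124*(-138)) - 45378/G = -2195/(124*(-138)) - 45378/(-31951) = -2195/(-17112) - 45378*(-1/31951) = -2195*(-1/17112) + 45378/31951 = 2195/17112 + 45378/31951 = 846640781/546745512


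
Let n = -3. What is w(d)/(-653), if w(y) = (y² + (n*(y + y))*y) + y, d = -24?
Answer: 2904/653 ≈ 4.4472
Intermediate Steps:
w(y) = y - 5*y² (w(y) = (y² + (-3*(y + y))*y) + y = (y² + (-6*y)*y) + y = (y² - 6*y²) + y = -5*y² + y = y - 5*y²)
w(d)/(-653) = -24*(1 - 5*(-24))/(-653) = -24*(1 + 120)*(-1/653) = -24*121*(-1/653) = -2904*(-1/653) = 2904/653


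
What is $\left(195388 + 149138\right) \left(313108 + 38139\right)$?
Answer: $121013723922$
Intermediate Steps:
$\left(195388 + 149138\right) \left(313108 + 38139\right) = 344526 \cdot 351247 = 121013723922$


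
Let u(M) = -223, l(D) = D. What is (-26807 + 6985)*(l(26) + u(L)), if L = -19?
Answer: 3904934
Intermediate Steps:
(-26807 + 6985)*(l(26) + u(L)) = (-26807 + 6985)*(26 - 223) = -19822*(-197) = 3904934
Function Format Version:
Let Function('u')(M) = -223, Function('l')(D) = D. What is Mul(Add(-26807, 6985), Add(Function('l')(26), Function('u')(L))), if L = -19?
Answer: 3904934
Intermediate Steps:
Mul(Add(-26807, 6985), Add(Function('l')(26), Function('u')(L))) = Mul(Add(-26807, 6985), Add(26, -223)) = Mul(-19822, -197) = 3904934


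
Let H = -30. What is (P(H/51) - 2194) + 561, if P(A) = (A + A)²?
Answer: -471537/289 ≈ -1631.6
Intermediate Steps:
P(A) = 4*A² (P(A) = (2*A)² = 4*A²)
(P(H/51) - 2194) + 561 = (4*(-30/51)² - 2194) + 561 = (4*(-30*1/51)² - 2194) + 561 = (4*(-10/17)² - 2194) + 561 = (4*(100/289) - 2194) + 561 = (400/289 - 2194) + 561 = -633666/289 + 561 = -471537/289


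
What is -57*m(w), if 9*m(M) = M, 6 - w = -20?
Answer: -494/3 ≈ -164.67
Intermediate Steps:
w = 26 (w = 6 - 1*(-20) = 6 + 20 = 26)
m(M) = M/9
-57*m(w) = -19*26/3 = -57*26/9 = -494/3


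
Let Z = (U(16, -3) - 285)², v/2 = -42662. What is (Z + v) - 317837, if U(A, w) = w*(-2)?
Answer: -325320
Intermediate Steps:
U(A, w) = -2*w
v = -85324 (v = 2*(-42662) = -85324)
Z = 77841 (Z = (-2*(-3) - 285)² = (6 - 285)² = (-279)² = 77841)
(Z + v) - 317837 = (77841 - 85324) - 317837 = -7483 - 317837 = -325320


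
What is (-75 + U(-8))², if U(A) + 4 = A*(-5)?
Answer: 1521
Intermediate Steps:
U(A) = -4 - 5*A (U(A) = -4 + A*(-5) = -4 - 5*A)
(-75 + U(-8))² = (-75 + (-4 - 5*(-8)))² = (-75 + (-4 + 40))² = (-75 + 36)² = (-39)² = 1521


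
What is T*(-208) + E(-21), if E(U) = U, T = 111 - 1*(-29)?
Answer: -29141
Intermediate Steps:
T = 140 (T = 111 + 29 = 140)
T*(-208) + E(-21) = 140*(-208) - 21 = -29120 - 21 = -29141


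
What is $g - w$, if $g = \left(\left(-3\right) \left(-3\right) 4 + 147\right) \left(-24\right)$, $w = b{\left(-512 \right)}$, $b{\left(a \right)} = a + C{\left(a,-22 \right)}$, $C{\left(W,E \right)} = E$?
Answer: $-3858$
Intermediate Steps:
$b{\left(a \right)} = -22 + a$ ($b{\left(a \right)} = a - 22 = -22 + a$)
$w = -534$ ($w = -22 - 512 = -534$)
$g = -4392$ ($g = \left(9 \cdot 4 + 147\right) \left(-24\right) = \left(36 + 147\right) \left(-24\right) = 183 \left(-24\right) = -4392$)
$g - w = -4392 - -534 = -4392 + 534 = -3858$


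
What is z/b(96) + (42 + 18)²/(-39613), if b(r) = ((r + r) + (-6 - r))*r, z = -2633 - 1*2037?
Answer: -21609671/34225632 ≈ -0.63139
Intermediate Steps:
z = -4670 (z = -2633 - 2037 = -4670)
b(r) = r*(-6 + r) (b(r) = (2*r + (-6 - r))*r = (-6 + r)*r = r*(-6 + r))
z/b(96) + (42 + 18)²/(-39613) = -4670*1/(96*(-6 + 96)) + (42 + 18)²/(-39613) = -4670/(96*90) + 60²*(-1/39613) = -4670/8640 + 3600*(-1/39613) = -4670*1/8640 - 3600/39613 = -467/864 - 3600/39613 = -21609671/34225632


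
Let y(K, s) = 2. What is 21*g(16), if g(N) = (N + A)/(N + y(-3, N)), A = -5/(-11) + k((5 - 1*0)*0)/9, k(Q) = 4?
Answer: 11711/594 ≈ 19.715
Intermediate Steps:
A = 89/99 (A = -5/(-11) + 4/9 = -5*(-1/11) + 4*(⅑) = 5/11 + 4/9 = 89/99 ≈ 0.89899)
g(N) = (89/99 + N)/(2 + N) (g(N) = (N + 89/99)/(N + 2) = (89/99 + N)/(2 + N))
21*g(16) = 21*((89/99 + 16)/(2 + 16)) = 21*((1673/99)/18) = 21*((1/18)*(1673/99)) = 21*(1673/1782) = 11711/594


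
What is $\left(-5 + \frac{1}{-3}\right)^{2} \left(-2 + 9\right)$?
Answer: $\frac{1792}{9} \approx 199.11$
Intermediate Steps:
$\left(-5 + \frac{1}{-3}\right)^{2} \left(-2 + 9\right) = \left(-5 - \frac{1}{3}\right)^{2} \cdot 7 = \left(- \frac{16}{3}\right)^{2} \cdot 7 = \frac{256}{9} \cdot 7 = \frac{1792}{9}$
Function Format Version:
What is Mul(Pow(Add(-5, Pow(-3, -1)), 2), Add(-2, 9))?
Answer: Rational(1792, 9) ≈ 199.11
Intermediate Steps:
Mul(Pow(Add(-5, Pow(-3, -1)), 2), Add(-2, 9)) = Mul(Pow(Add(-5, Rational(-1, 3)), 2), 7) = Mul(Pow(Rational(-16, 3), 2), 7) = Mul(Rational(256, 9), 7) = Rational(1792, 9)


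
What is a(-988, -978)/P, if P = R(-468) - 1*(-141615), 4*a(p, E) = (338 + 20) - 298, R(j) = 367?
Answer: 15/141982 ≈ 0.00010565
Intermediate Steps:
a(p, E) = 15 (a(p, E) = ((338 + 20) - 298)/4 = (358 - 298)/4 = (¼)*60 = 15)
P = 141982 (P = 367 - 1*(-141615) = 367 + 141615 = 141982)
a(-988, -978)/P = 15/141982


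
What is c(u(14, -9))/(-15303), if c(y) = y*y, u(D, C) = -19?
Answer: -361/15303 ≈ -0.023590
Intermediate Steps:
c(y) = y**2
c(u(14, -9))/(-15303) = (-19)**2/(-15303) = 361*(-1/15303) = -361/15303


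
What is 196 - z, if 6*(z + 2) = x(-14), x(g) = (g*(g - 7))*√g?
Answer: 198 - 49*I*√14 ≈ 198.0 - 183.34*I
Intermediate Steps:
x(g) = g^(3/2)*(-7 + g) (x(g) = (g*(-7 + g))*√g = g^(3/2)*(-7 + g))
z = -2 + 49*I*√14 (z = -2 + ((-14)^(3/2)*(-7 - 14))/6 = -2 + (-14*I*√14*(-21))/6 = -2 + (294*I*√14)/6 = -2 + 49*I*√14 ≈ -2.0 + 183.34*I)
196 - z = 196 - (-2 + 49*I*√14) = 196 + (2 - 49*I*√14) = 198 - 49*I*√14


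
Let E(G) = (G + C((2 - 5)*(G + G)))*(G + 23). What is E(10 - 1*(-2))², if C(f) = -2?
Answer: 122500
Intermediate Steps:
E(G) = (-2 + G)*(23 + G) (E(G) = (G - 2)*(G + 23) = (-2 + G)*(23 + G))
E(10 - 1*(-2))² = (-46 + (10 - 1*(-2))² + 21*(10 - 1*(-2)))² = (-46 + (10 + 2)² + 21*(10 + 2))² = (-46 + 12² + 21*12)² = (-46 + 144 + 252)² = 350² = 122500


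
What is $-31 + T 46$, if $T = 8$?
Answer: $337$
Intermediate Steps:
$-31 + T 46 = -31 + 8 \cdot 46 = -31 + 368 = 337$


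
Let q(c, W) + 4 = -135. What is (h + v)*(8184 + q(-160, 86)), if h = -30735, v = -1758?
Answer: -261406185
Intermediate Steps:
q(c, W) = -139 (q(c, W) = -4 - 135 = -139)
(h + v)*(8184 + q(-160, 86)) = (-30735 - 1758)*(8184 - 139) = -32493*8045 = -261406185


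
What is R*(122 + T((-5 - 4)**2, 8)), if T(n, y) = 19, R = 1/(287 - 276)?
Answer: 141/11 ≈ 12.818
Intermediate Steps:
R = 1/11 ≈ 0.090909
R*(122 + T((-5 - 4)**2, 8)) = (122 + 19)/11 = (1/11)*141 = 141/11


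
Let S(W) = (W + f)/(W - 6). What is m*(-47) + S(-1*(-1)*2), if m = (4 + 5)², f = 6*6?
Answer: -7633/2 ≈ -3816.5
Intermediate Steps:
f = 36
S(W) = (36 + W)/(-6 + W) (S(W) = (W + 36)/(W - 6) = (36 + W)/(-6 + W))
m = 81 (m = 9² = 81)
m*(-47) + S(-1*(-1)*2) = 81*(-47) + (36 - 1*(-1)*2)/(-6 - 1*(-1)*2) = -3807 + (36 + 1*2)/(-6 + 1*2) = -3807 + (36 + 2)/(-6 + 2) = -3807 + 38/(-4) = -3807 - ¼*38 = -3807 - 19/2 = -7633/2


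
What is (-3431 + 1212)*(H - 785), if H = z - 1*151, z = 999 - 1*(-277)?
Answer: -754460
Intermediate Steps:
z = 1276 (z = 999 + 277 = 1276)
H = 1125 (H = 1276 - 1*151 = 1276 - 151 = 1125)
(-3431 + 1212)*(H - 785) = (-3431 + 1212)*(1125 - 785) = -2219*340 = -754460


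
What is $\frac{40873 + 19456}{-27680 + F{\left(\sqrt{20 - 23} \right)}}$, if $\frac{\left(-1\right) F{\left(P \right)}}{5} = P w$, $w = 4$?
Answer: $- \frac{20873834}{9577295} + \frac{60329 i \sqrt{3}}{38309180} \approx -2.1795 + 0.0027276 i$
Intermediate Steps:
$F{\left(P \right)} = - 20 P$ ($F{\left(P \right)} = - 5 P 4 = - 5 \cdot 4 P = - 20 P$)
$\frac{40873 + 19456}{-27680 + F{\left(\sqrt{20 - 23} \right)}} = \frac{40873 + 19456}{-27680 - 20 \sqrt{20 - 23}} = \frac{60329}{-27680 - 20 \sqrt{-3}} = \frac{60329}{-27680 - 20 i \sqrt{3}}$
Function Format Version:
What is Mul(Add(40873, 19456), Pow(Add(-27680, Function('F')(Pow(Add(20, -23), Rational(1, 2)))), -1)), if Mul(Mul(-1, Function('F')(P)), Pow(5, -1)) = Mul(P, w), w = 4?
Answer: Add(Rational(-20873834, 9577295), Mul(Rational(60329, 38309180), I, Pow(3, Rational(1, 2)))) ≈ Add(-2.1795, Mul(0.0027276, I))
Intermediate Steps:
Function('F')(P) = Mul(-20, P) (Function('F')(P) = Mul(-5, Mul(P, 4)) = Mul(-5, Mul(4, P)) = Mul(-20, P))
Mul(Add(40873, 19456), Pow(Add(-27680, Function('F')(Pow(Add(20, -23), Rational(1, 2)))), -1)) = Mul(Add(40873, 19456), Pow(Add(-27680, Mul(-20, Pow(Add(20, -23), Rational(1, 2)))), -1)) = Mul(60329, Pow(Add(-27680, Mul(-20, Pow(-3, Rational(1, 2)))), -1)) = Mul(60329, Pow(Add(-27680, Mul(-20, Mul(I, Pow(3, Rational(1, 2))))), -1)) = Mul(60329, Pow(Add(-27680, Mul(-20, I, Pow(3, Rational(1, 2)))), -1))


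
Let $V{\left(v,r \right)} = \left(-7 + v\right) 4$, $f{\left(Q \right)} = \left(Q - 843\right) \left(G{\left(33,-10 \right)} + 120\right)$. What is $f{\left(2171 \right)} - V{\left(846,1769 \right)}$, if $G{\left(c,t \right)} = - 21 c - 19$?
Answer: $-789532$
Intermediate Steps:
$G{\left(c,t \right)} = -19 - 21 c$
$f{\left(Q \right)} = 499056 - 592 Q$ ($f{\left(Q \right)} = \left(Q - 843\right) \left(\left(-19 - 693\right) + 120\right) = \left(-843 + Q\right) \left(\left(-19 - 693\right) + 120\right) = \left(-843 + Q\right) \left(-712 + 120\right) = \left(-843 + Q\right) \left(-592\right) = 499056 - 592 Q$)
$V{\left(v,r \right)} = -28 + 4 v$
$f{\left(2171 \right)} - V{\left(846,1769 \right)} = \left(499056 - 1285232\right) - \left(-28 + 4 \cdot 846\right) = \left(499056 - 1285232\right) - \left(-28 + 3384\right) = -786176 - 3356 = -789532$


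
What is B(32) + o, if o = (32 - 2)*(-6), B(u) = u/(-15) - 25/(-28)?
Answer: -76121/420 ≈ -181.24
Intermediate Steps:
B(u) = 25/28 - u/15 (B(u) = u*(-1/15) - 25*(-1/28) = -u/15 + 25/28 = 25/28 - u/15)
o = -180 (o = 30*(-6) = -180)
B(32) + o = (25/28 - 1/15*32) - 180 = (25/28 - 32/15) - 180 = -521/420 - 180 = -76121/420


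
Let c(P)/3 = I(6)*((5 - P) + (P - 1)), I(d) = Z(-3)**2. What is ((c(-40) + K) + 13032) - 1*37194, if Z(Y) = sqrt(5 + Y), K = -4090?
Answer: -28228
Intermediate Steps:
I(d) = 2 (I(d) = (sqrt(5 - 3))**2 = (sqrt(2))**2 = 2)
c(P) = 24 (c(P) = 3*(2*((5 - P) + (P - 1))) = 3*(2*((5 - P) + (-1 + P))) = 3*(2*4) = 3*8 = 24)
((c(-40) + K) + 13032) - 1*37194 = ((24 - 4090) + 13032) - 1*37194 = (-4066 + 13032) - 37194 = 8966 - 37194 = -28228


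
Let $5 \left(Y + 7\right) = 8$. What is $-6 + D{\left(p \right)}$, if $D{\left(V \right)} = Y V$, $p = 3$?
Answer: $- \frac{111}{5} \approx -22.2$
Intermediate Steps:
$Y = - \frac{27}{5}$ ($Y = -7 + \frac{1}{5} \cdot 8 = -7 + \frac{8}{5} = - \frac{27}{5} \approx -5.4$)
$D{\left(V \right)} = - \frac{27 V}{5}$
$-6 + D{\left(p \right)} = -6 - \frac{81}{5} = - \frac{111}{5}$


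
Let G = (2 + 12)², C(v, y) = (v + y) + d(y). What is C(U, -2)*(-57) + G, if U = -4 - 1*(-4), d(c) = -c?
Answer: 196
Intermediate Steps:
U = 0 (U = -4 + 4 = 0)
C(v, y) = v (C(v, y) = (v + y) - y = v)
G = 196 (G = 14² = 196)
C(U, -2)*(-57) + G = 0*(-57) + 196 = 0 + 196 = 196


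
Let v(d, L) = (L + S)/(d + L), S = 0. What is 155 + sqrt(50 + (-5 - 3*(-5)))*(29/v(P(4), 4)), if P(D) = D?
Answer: 155 + 116*sqrt(15) ≈ 604.27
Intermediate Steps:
v(d, L) = L/(L + d) (v(d, L) = (L + 0)/(d + L) = L/(L + d))
155 + sqrt(50 + (-5 - 3*(-5)))*(29/v(P(4), 4)) = 155 + sqrt(50 + (-5 - 3*(-5)))*(29/((4/(4 + 4)))) = 155 + sqrt(50 + (-5 + 15))*(29/((4/8))) = 155 + sqrt(50 + 10)*(29/((4*(1/8)))) = 155 + sqrt(60)*(29/(1/2)) = 155 + (2*sqrt(15))*(29*2) = 155 + (2*sqrt(15))*58 = 155 + 116*sqrt(15)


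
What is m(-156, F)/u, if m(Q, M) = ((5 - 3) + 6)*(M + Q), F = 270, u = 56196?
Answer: 76/4683 ≈ 0.016229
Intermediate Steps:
m(Q, M) = 8*M + 8*Q (m(Q, M) = (2 + 6)*(M + Q) = 8*(M + Q) = 8*M + 8*Q)
m(-156, F)/u = (8*270 + 8*(-156))/56196 = (2160 - 1248)*(1/56196) = 912*(1/56196) = 76/4683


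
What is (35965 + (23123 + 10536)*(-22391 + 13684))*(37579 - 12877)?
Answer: -7238499881496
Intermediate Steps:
(35965 + (23123 + 10536)*(-22391 + 13684))*(37579 - 12877) = (35965 + 33659*(-8707))*24702 = (35965 - 293068913)*24702 = -293032948*24702 = -7238499881496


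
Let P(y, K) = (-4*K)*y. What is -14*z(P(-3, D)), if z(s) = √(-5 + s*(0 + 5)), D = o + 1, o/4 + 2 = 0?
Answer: -70*I*√17 ≈ -288.62*I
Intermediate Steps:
o = -8 (o = -8 + 4*0 = -8 + 0 = -8)
D = -7 (D = -8 + 1 = -7)
P(y, K) = -4*K*y
z(s) = √(-5 + 5*s) (z(s) = √(-5 + s*5) = √(-5 + 5*s))
-14*z(P(-3, D)) = -14*√(-5 + 5*(-4*(-7)*(-3))) = -14*√(-5 + 5*(-84)) = -14*√(-5 - 420) = -70*I*√17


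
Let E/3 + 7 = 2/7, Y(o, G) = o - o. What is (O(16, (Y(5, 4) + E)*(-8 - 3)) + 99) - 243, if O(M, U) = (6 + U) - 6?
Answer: 543/7 ≈ 77.571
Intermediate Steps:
Y(o, G) = 0
E = -141/7 (E = -21 + 3*(2/7) = -21 + 6/7 = -141/7 ≈ -20.143)
O(M, U) = U
(O(16, (Y(5, 4) + E)*(-8 - 3)) + 99) - 243 = ((0 - 141/7)*(-8 - 3) + 99) - 243 = (-141/7*(-11) + 99) - 243 = (1551/7 + 99) - 243 = 2244/7 - 243 = 543/7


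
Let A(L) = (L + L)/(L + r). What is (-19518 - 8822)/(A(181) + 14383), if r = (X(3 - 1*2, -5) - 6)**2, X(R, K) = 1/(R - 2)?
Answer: -1629550/827113 ≈ -1.9702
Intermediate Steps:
X(R, K) = 1/(-2 + R)
r = 49 (r = (1/(-2 + (3 - 1*2)) - 6)**2 = (1/(-2 + (3 - 2)) - 6)**2 = (1/(-2 + 1) - 6)**2 = (1/(-1) - 6)**2 = (-1 - 6)**2 = (-7)**2 = 49)
A(L) = 2*L/(49 + L) (A(L) = (L + L)/(L + 49) = (2*L)/(49 + L) = 2*L/(49 + L))
(-19518 - 8822)/(A(181) + 14383) = (-19518 - 8822)/(2*181/(49 + 181) + 14383) = -28340/(2*181/230 + 14383) = -28340/(2*181*(1/230) + 14383) = -28340/(181/115 + 14383) = -28340/1654226/115 = -28340*115/1654226 = -1629550/827113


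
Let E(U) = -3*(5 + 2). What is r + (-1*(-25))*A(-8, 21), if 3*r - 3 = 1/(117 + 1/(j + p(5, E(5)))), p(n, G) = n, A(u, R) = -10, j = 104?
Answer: -9527129/38262 ≈ -249.00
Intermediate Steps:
E(U) = -21 (E(U) = -3*7 = -21)
r = 38371/38262 (r = 1 + 1/(3*(117 + 1/(104 + 5))) = 1 + 1/(3*(117 + 1/109)) = 1 + 1/(3*(12754/109)) = 1 + (⅓)*(109/12754) = 1 + 109/38262 = 38371/38262 ≈ 1.0028)
r + (-1*(-25))*A(-8, 21) = 38371/38262 - 1*(-25)*(-10) = 38371/38262 + 25*(-10) = 38371/38262 - 250 = -9527129/38262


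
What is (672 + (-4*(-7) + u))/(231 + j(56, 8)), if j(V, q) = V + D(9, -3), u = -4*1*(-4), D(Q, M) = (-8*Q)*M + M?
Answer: 179/125 ≈ 1.4320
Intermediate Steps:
D(Q, M) = M - 8*M*Q (D(Q, M) = -8*M*Q + M = M - 8*M*Q)
u = 16 (u = -4*(-4) = 16)
j(V, q) = 213 + V (j(V, q) = V - 3*(1 - 8*9) = V - 3*(1 - 72) = V - 3*(-71) = V + 213 = 213 + V)
(672 + (-4*(-7) + u))/(231 + j(56, 8)) = (672 + (-4*(-7) + 16))/(231 + (213 + 56)) = (672 + (28 + 16))/(231 + 269) = (672 + 44)/500 = 716*(1/500) = 179/125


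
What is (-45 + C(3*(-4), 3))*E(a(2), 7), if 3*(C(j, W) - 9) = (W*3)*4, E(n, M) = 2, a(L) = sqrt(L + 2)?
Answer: -48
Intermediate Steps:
a(L) = sqrt(2 + L)
C(j, W) = 9 + 4*W (C(j, W) = 9 + ((W*3)*4)/3 = 9 + ((3*W)*4)/3 = 9 + (12*W)/3 = 9 + 4*W)
(-45 + C(3*(-4), 3))*E(a(2), 7) = (-45 + (9 + 4*3))*2 = (-45 + (9 + 12))*2 = (-45 + 21)*2 = -24*2 = -48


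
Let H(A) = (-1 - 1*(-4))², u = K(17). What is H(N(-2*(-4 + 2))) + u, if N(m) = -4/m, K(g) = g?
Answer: 26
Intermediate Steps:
u = 17
H(A) = 9 (H(A) = (-1 + 4)² = 3² = 9)
H(N(-2*(-4 + 2))) + u = 9 + 17 = 26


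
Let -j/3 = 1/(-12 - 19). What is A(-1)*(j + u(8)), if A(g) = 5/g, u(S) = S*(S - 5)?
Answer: -3735/31 ≈ -120.48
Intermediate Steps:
u(S) = S*(-5 + S)
j = 3/31 (j = -3/(-12 - 19) = -3/(-31) = -3*(-1/31) = 3/31 ≈ 0.096774)
A(-1)*(j + u(8)) = (5/(-1))*(3/31 + 8*(-5 + 8)) = (5*(-1))*(3/31 + 8*3) = -5*(3/31 + 24) = -5*747/31 = -3735/31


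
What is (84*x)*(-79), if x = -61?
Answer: 404796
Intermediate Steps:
(84*x)*(-79) = (84*(-61))*(-79) = -5124*(-79) = 404796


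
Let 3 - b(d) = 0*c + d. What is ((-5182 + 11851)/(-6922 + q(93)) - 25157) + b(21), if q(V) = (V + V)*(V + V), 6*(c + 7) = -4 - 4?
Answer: -696686281/27674 ≈ -25175.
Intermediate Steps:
c = -25/3 (c = -7 + (-4 - 4)/6 = -7 + (⅙)*(-8) = -7 - 4/3 = -25/3 ≈ -8.3333)
q(V) = 4*V² (q(V) = (2*V)*(2*V) = 4*V²)
b(d) = 3 - d (b(d) = 3 - (0*(-25/3) + d) = 3 - (0 + d) = 3 - d)
((-5182 + 11851)/(-6922 + q(93)) - 25157) + b(21) = ((-5182 + 11851)/(-6922 + 4*93²) - 25157) + (3 - 1*21) = (6669/(-6922 + 4*8649) - 25157) + (3 - 21) = (6669/(-6922 + 34596) - 25157) - 18 = (6669/27674 - 25157) - 18 = -696188149/27674 - 18 = -696686281/27674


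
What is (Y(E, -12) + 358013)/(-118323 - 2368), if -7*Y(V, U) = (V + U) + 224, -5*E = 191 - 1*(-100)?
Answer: -12529686/4224185 ≈ -2.9662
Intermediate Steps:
E = -291/5 (E = -(191 - 1*(-100))/5 = -(191 + 100)/5 = -1/5*291 = -291/5 ≈ -58.200)
Y(V, U) = -32 - U/7 - V/7 (Y(V, U) = -((V + U) + 224)/7 = -((U + V) + 224)/7 = -(224 + U + V)/7 = -32 - U/7 - V/7)
(Y(E, -12) + 358013)/(-118323 - 2368) = ((-32 - 1/7*(-12) - 1/7*(-291/5)) + 358013)/(-118323 - 2368) = ((-32 + 12/7 + 291/35) + 358013)/(-120691) = (-769/35 + 358013)*(-1/120691) = (12529686/35)*(-1/120691) = -12529686/4224185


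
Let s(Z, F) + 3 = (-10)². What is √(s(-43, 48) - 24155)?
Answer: I*√24058 ≈ 155.11*I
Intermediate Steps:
s(Z, F) = 97 (s(Z, F) = -3 + (-10)² = -3 + 100 = 97)
√(s(-43, 48) - 24155) = √(97 - 24155) = √(-24058) = I*√24058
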